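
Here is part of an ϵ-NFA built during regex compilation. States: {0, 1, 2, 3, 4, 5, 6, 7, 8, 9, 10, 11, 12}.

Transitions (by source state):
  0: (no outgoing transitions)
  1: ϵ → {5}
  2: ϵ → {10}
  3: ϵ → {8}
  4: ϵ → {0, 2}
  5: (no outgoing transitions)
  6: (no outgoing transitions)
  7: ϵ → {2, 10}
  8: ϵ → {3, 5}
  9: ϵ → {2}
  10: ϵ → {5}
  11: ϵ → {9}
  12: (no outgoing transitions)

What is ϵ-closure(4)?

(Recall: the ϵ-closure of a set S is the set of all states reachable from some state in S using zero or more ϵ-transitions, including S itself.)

Start with {4}.
From 4 via ϵ: add 0, 2.
From 2 via ϵ: add 10.
From 10 via ϵ: add 5.
No new states can be added; the closed set is {0, 2, 4, 5, 10}.

{0, 2, 4, 5, 10}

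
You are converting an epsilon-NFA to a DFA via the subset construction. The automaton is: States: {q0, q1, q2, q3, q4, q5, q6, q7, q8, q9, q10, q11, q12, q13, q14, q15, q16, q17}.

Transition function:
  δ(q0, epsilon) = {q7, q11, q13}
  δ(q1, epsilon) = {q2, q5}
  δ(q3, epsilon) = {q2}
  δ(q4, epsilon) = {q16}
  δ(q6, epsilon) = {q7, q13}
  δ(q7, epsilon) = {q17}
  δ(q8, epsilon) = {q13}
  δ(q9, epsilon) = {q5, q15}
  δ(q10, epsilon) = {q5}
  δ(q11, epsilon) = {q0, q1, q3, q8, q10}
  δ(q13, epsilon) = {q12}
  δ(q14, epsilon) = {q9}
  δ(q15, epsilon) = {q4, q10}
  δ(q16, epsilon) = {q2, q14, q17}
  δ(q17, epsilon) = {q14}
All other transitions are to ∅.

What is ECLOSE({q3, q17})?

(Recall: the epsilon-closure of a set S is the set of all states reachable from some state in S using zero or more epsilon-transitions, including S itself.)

{q2, q3, q4, q5, q9, q10, q14, q15, q16, q17}

Start with {q3, q17}.
From q3 via epsilon: add q2.
From q17 via epsilon: add q14.
From q14 via epsilon: add q9.
From q9 via epsilon: add q5, q15.
From q15 via epsilon: add q4, q10.
From q4 via epsilon: add q16.
No new states can be added; the closed set is {q2, q3, q4, q5, q9, q10, q14, q15, q16, q17}.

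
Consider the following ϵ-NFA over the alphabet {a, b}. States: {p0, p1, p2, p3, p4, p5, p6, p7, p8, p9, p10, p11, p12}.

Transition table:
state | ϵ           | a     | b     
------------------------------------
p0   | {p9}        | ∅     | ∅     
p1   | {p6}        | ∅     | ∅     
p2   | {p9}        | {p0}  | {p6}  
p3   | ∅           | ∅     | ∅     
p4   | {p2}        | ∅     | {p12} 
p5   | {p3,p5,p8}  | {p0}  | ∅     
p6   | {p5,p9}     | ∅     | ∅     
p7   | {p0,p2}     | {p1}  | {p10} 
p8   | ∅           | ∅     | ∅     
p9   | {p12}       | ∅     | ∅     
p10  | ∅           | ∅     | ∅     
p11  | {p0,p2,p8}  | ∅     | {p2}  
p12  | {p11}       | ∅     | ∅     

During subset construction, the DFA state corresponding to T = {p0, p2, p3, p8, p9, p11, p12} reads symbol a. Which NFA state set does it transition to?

{p0, p2, p8, p9, p11, p12}

p2 on a → {p0}.
No a-transition from p0, p3, p8, p9, p11, p12.
Union after reading a: {p0}.
Now take the ϵ-closure:
From p0 via ϵ: add p9.
From p9 via ϵ: add p12.
From p12 via ϵ: add p11.
From p11 via ϵ: add p2, p8.
No new states can be added; the closed set is {p0, p2, p8, p9, p11, p12}.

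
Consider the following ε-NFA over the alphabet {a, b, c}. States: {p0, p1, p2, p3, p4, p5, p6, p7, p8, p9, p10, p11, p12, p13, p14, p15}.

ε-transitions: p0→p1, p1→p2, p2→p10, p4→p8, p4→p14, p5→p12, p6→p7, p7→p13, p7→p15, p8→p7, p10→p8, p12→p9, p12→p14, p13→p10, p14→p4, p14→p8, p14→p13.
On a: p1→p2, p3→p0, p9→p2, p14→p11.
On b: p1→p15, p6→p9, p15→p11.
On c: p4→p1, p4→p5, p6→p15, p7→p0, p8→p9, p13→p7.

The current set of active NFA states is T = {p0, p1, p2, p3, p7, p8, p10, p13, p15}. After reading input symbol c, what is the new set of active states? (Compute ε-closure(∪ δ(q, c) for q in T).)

p7 on c → {p0}.
p8 on c → {p9}.
p13 on c → {p7}.
No c-transition from p0, p1, p2, p3, p10, p15.
Union after reading c: {p0, p7, p9}.
Now take the ε-closure:
From p0 via ε: add p1.
From p7 via ε: add p13, p15.
From p1 via ε: add p2.
From p13 via ε: add p10.
From p10 via ε: add p8.
No new states can be added; the closed set is {p0, p1, p2, p7, p8, p9, p10, p13, p15}.

{p0, p1, p2, p7, p8, p9, p10, p13, p15}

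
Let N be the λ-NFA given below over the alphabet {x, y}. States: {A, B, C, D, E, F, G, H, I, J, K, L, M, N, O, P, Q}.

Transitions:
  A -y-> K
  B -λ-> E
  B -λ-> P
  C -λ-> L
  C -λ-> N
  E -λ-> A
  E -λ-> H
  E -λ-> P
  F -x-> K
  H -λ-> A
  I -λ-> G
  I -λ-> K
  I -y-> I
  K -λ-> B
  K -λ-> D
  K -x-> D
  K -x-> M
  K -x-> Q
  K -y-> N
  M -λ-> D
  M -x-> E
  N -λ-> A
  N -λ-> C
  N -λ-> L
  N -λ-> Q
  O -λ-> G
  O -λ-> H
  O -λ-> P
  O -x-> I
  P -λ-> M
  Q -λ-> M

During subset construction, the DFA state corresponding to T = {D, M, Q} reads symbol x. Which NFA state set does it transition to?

M on x → {E}.
No x-transition from D, Q.
Union after reading x: {E}.
Now take the λ-closure:
From E via λ: add A, H, P.
From P via λ: add M.
From M via λ: add D.
No new states can be added; the closed set is {A, D, E, H, M, P}.

{A, D, E, H, M, P}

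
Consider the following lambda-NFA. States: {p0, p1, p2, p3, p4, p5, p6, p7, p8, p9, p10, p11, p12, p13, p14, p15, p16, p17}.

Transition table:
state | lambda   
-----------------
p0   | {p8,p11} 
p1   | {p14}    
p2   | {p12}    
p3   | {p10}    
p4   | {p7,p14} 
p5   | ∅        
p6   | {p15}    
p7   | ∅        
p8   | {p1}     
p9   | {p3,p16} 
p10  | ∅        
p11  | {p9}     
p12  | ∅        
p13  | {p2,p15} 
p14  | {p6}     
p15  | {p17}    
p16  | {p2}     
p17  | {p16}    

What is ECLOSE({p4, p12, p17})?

{p2, p4, p6, p7, p12, p14, p15, p16, p17}

Start with {p4, p12, p17}.
From p4 via lambda: add p7, p14.
From p17 via lambda: add p16.
From p14 via lambda: add p6.
From p16 via lambda: add p2.
From p6 via lambda: add p15.
No new states can be added; the closed set is {p2, p4, p6, p7, p12, p14, p15, p16, p17}.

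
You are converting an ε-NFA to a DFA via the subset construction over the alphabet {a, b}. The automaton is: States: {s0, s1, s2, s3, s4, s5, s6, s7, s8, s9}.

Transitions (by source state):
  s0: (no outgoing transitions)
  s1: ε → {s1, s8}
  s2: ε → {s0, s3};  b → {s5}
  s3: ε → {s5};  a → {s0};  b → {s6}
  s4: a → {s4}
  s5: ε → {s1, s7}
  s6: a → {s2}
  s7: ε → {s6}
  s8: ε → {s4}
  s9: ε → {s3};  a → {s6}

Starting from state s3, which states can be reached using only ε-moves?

Start with {s3}.
From s3 via ε: add s5.
From s5 via ε: add s1, s7.
From s1 via ε: add s8.
From s7 via ε: add s6.
From s8 via ε: add s4.
No new states can be added; the closed set is {s1, s3, s4, s5, s6, s7, s8}.

{s1, s3, s4, s5, s6, s7, s8}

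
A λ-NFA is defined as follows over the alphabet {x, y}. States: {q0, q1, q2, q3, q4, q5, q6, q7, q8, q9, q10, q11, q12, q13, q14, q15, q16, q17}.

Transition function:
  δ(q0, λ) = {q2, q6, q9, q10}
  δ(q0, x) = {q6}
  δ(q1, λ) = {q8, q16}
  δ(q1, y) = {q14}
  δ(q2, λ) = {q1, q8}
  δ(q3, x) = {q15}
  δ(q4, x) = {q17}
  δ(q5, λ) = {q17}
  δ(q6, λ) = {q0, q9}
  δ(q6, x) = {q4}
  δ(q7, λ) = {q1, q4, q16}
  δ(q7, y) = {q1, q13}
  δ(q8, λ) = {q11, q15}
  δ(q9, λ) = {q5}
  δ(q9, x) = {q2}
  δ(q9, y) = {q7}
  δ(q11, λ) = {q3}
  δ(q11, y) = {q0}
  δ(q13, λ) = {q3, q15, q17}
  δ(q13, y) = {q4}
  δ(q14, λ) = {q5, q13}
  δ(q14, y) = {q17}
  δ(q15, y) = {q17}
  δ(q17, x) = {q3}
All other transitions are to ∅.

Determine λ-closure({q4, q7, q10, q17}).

Start with {q4, q7, q10, q17}.
From q7 via λ: add q1, q16.
From q1 via λ: add q8.
From q8 via λ: add q11, q15.
From q11 via λ: add q3.
No new states can be added; the closed set is {q1, q3, q4, q7, q8, q10, q11, q15, q16, q17}.

{q1, q3, q4, q7, q8, q10, q11, q15, q16, q17}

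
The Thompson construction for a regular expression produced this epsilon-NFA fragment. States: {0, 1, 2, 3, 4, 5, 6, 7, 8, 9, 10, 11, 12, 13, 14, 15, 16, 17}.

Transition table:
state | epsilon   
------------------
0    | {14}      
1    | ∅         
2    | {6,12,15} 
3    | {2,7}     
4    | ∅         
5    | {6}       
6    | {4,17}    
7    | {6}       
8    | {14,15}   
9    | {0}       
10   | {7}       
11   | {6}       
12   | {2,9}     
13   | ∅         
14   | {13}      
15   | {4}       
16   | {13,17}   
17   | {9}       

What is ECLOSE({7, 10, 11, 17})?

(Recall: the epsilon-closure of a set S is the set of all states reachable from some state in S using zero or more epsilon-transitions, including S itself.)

Start with {7, 10, 11, 17}.
From 7 via epsilon: add 6.
From 17 via epsilon: add 9.
From 6 via epsilon: add 4.
From 9 via epsilon: add 0.
From 0 via epsilon: add 14.
From 14 via epsilon: add 13.
No new states can be added; the closed set is {0, 4, 6, 7, 9, 10, 11, 13, 14, 17}.

{0, 4, 6, 7, 9, 10, 11, 13, 14, 17}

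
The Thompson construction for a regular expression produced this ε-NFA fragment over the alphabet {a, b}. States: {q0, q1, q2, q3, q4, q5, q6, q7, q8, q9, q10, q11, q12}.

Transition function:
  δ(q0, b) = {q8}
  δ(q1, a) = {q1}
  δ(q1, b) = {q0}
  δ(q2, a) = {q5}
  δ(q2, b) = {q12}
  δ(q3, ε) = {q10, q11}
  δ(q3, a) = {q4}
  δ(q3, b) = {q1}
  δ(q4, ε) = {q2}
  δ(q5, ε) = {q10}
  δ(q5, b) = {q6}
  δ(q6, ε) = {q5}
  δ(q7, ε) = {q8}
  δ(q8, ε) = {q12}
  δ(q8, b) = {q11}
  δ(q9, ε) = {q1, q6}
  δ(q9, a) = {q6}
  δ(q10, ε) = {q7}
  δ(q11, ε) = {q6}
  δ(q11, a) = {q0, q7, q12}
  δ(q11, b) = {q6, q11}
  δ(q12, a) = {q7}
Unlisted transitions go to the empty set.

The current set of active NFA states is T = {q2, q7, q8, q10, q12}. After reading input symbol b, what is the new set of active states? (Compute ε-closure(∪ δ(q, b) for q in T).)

q2 on b → {q12}.
q8 on b → {q11}.
No b-transition from q7, q10, q12.
Union after reading b: {q11, q12}.
Now take the ε-closure:
From q11 via ε: add q6.
From q6 via ε: add q5.
From q5 via ε: add q10.
From q10 via ε: add q7.
From q7 via ε: add q8.
No new states can be added; the closed set is {q5, q6, q7, q8, q10, q11, q12}.

{q5, q6, q7, q8, q10, q11, q12}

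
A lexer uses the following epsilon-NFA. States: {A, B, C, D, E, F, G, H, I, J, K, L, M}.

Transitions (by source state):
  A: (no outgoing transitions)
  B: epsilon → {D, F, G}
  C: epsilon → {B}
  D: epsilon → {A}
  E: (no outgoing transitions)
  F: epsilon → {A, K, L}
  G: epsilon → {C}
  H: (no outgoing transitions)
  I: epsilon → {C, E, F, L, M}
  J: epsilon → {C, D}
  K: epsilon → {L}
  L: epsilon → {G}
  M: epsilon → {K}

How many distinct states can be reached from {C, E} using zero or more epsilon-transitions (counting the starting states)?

9

Start with {C, E}.
From C via epsilon: add B.
From B via epsilon: add D, F, G.
From D via epsilon: add A.
From F via epsilon: add K, L.
epsilon-closure = {A, B, C, D, E, F, G, K, L}, which has 9 states.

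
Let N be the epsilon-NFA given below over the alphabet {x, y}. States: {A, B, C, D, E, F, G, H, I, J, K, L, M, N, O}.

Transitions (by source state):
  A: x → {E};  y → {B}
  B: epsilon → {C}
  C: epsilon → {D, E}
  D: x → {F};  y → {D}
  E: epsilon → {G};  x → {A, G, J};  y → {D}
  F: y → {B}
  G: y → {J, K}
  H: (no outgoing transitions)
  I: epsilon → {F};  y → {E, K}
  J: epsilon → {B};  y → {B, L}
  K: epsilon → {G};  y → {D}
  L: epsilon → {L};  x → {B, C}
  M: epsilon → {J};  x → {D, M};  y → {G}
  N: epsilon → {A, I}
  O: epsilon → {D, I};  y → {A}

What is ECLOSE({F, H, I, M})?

{B, C, D, E, F, G, H, I, J, M}

Start with {F, H, I, M}.
From M via epsilon: add J.
From J via epsilon: add B.
From B via epsilon: add C.
From C via epsilon: add D, E.
From E via epsilon: add G.
No new states can be added; the closed set is {B, C, D, E, F, G, H, I, J, M}.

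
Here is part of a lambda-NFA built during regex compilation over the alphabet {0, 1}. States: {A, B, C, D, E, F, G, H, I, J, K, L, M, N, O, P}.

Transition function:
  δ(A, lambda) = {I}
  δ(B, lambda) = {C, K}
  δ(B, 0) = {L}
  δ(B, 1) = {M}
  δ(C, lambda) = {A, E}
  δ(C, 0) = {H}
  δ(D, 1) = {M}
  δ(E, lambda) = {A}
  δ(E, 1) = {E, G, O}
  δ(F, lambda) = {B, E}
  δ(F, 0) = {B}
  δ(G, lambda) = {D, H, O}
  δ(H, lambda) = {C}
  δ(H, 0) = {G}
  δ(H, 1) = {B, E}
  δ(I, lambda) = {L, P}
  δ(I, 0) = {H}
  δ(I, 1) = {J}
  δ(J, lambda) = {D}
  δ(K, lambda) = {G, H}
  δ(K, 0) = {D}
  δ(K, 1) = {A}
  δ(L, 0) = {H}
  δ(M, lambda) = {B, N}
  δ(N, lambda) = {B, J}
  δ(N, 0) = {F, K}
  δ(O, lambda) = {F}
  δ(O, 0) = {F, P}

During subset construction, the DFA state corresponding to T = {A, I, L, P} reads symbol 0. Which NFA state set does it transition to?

I on 0 → {H}.
L on 0 → {H}.
No 0-transition from A, P.
Union after reading 0: {H}.
Now take the lambda-closure:
From H via lambda: add C.
From C via lambda: add A, E.
From A via lambda: add I.
From I via lambda: add L, P.
No new states can be added; the closed set is {A, C, E, H, I, L, P}.

{A, C, E, H, I, L, P}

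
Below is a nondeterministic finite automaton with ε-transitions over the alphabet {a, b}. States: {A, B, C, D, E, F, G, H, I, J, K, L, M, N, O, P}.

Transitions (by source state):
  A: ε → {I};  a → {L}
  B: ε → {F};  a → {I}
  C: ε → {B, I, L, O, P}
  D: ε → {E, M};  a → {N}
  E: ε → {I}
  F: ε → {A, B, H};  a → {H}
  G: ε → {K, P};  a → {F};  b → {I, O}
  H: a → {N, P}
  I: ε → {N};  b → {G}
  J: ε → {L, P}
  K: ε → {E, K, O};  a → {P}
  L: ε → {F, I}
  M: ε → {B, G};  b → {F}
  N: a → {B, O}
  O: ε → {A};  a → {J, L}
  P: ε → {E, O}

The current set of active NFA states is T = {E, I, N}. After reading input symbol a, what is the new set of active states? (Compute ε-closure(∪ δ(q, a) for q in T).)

N on a → {B, O}.
No a-transition from E, I.
Union after reading a: {B, O}.
Now take the ε-closure:
From B via ε: add F.
From O via ε: add A.
From A via ε: add I.
From F via ε: add H.
From I via ε: add N.
No new states can be added; the closed set is {A, B, F, H, I, N, O}.

{A, B, F, H, I, N, O}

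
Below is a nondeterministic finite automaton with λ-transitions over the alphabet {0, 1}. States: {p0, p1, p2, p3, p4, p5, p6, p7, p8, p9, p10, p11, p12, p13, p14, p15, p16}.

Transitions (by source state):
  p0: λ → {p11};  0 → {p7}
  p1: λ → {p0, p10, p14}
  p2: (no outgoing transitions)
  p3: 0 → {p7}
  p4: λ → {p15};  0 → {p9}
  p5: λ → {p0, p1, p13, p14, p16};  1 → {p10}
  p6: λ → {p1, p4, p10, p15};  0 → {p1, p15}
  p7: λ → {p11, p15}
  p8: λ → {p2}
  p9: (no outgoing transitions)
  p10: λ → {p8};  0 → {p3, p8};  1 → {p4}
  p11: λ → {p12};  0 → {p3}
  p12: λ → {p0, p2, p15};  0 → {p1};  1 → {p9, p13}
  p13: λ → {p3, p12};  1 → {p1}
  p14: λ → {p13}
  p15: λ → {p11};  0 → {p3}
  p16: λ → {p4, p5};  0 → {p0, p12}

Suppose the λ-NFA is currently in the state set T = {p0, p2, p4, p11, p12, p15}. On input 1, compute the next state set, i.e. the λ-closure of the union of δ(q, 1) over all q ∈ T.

{p0, p2, p3, p9, p11, p12, p13, p15}

p12 on 1 → {p9, p13}.
No 1-transition from p0, p2, p4, p11, p15.
Union after reading 1: {p9, p13}.
Now take the λ-closure:
From p13 via λ: add p3, p12.
From p12 via λ: add p0, p2, p15.
From p0 via λ: add p11.
No new states can be added; the closed set is {p0, p2, p3, p9, p11, p12, p13, p15}.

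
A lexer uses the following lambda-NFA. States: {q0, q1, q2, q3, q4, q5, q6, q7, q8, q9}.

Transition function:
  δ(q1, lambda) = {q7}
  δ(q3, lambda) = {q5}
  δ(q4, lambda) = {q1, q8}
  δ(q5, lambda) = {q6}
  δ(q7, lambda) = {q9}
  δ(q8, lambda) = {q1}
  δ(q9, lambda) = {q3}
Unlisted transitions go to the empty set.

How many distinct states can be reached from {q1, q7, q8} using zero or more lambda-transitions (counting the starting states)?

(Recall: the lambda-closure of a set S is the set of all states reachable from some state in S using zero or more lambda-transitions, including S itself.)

Start with {q1, q7, q8}.
From q7 via lambda: add q9.
From q9 via lambda: add q3.
From q3 via lambda: add q5.
From q5 via lambda: add q6.
lambda-closure = {q1, q3, q5, q6, q7, q8, q9}, which has 7 states.

7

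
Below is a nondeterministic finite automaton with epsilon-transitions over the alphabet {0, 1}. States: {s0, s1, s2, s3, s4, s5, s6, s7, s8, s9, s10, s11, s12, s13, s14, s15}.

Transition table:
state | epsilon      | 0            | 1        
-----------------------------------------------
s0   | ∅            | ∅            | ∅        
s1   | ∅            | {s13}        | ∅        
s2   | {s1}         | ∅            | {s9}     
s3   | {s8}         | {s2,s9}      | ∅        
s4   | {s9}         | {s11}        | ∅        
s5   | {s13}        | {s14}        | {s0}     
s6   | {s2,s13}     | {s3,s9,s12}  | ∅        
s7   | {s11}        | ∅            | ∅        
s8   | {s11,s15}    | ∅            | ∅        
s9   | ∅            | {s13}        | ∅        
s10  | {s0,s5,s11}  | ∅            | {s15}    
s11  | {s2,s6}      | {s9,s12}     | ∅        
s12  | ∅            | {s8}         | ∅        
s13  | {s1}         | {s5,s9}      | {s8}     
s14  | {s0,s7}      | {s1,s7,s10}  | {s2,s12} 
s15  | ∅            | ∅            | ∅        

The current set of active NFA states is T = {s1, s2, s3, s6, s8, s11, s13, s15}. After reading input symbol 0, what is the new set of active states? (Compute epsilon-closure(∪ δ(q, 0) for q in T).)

s1 on 0 → {s13}.
s3 on 0 → {s2, s9}.
s6 on 0 → {s3, s9, s12}.
s11 on 0 → {s9, s12}.
s13 on 0 → {s5, s9}.
No 0-transition from s2, s8, s15.
Union after reading 0: {s2, s3, s5, s9, s12, s13}.
Now take the epsilon-closure:
From s2 via epsilon: add s1.
From s3 via epsilon: add s8.
From s8 via epsilon: add s11, s15.
From s11 via epsilon: add s6.
No new states can be added; the closed set is {s1, s2, s3, s5, s6, s8, s9, s11, s12, s13, s15}.

{s1, s2, s3, s5, s6, s8, s9, s11, s12, s13, s15}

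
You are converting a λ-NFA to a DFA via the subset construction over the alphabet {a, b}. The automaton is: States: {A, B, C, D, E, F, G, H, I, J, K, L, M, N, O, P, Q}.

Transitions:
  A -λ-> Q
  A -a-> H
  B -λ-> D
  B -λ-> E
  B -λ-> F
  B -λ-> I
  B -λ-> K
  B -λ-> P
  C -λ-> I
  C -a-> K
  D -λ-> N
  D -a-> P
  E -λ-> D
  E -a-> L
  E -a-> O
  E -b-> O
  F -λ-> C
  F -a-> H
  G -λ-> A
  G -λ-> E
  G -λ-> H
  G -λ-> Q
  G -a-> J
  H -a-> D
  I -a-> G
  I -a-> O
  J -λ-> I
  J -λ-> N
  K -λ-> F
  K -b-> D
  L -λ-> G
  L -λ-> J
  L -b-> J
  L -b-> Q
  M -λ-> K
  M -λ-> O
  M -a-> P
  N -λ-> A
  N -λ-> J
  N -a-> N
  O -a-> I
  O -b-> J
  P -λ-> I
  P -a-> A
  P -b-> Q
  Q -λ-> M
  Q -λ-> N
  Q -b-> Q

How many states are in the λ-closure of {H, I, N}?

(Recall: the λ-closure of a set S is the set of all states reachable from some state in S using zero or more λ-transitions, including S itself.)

11

Start with {H, I, N}.
From N via λ: add A, J.
From A via λ: add Q.
From Q via λ: add M.
From M via λ: add K, O.
From K via λ: add F.
From F via λ: add C.
λ-closure = {A, C, F, H, I, J, K, M, N, O, Q}, which has 11 states.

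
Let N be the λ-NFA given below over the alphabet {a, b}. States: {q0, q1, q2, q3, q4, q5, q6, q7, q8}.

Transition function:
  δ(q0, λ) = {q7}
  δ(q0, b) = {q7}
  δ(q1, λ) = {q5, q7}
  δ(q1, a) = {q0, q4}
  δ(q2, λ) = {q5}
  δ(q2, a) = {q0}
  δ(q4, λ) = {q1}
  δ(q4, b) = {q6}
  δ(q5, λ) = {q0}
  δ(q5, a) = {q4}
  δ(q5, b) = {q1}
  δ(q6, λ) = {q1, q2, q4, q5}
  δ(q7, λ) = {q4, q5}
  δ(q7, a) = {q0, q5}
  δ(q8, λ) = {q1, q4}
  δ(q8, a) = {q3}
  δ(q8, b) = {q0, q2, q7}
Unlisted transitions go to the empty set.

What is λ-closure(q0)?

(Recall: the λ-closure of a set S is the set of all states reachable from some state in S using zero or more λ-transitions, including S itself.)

Start with {q0}.
From q0 via λ: add q7.
From q7 via λ: add q4, q5.
From q4 via λ: add q1.
No new states can be added; the closed set is {q0, q1, q4, q5, q7}.

{q0, q1, q4, q5, q7}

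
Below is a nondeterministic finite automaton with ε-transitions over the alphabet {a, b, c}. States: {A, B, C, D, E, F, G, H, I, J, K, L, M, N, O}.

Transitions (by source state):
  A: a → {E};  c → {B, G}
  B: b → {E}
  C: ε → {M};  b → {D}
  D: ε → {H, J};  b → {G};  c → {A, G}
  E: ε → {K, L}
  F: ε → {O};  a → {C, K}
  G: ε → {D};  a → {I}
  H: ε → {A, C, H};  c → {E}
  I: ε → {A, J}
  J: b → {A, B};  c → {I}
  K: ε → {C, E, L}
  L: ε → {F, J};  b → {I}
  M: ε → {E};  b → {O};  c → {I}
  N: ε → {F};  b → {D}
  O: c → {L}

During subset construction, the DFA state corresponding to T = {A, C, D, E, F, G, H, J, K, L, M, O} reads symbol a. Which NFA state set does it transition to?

{A, C, E, F, I, J, K, L, M, O}

A on a → {E}.
F on a → {C, K}.
G on a → {I}.
No a-transition from C, D, E, H, J, K, L, M, O.
Union after reading a: {C, E, I, K}.
Now take the ε-closure:
From C via ε: add M.
From E via ε: add L.
From I via ε: add A, J.
From L via ε: add F.
From F via ε: add O.
No new states can be added; the closed set is {A, C, E, F, I, J, K, L, M, O}.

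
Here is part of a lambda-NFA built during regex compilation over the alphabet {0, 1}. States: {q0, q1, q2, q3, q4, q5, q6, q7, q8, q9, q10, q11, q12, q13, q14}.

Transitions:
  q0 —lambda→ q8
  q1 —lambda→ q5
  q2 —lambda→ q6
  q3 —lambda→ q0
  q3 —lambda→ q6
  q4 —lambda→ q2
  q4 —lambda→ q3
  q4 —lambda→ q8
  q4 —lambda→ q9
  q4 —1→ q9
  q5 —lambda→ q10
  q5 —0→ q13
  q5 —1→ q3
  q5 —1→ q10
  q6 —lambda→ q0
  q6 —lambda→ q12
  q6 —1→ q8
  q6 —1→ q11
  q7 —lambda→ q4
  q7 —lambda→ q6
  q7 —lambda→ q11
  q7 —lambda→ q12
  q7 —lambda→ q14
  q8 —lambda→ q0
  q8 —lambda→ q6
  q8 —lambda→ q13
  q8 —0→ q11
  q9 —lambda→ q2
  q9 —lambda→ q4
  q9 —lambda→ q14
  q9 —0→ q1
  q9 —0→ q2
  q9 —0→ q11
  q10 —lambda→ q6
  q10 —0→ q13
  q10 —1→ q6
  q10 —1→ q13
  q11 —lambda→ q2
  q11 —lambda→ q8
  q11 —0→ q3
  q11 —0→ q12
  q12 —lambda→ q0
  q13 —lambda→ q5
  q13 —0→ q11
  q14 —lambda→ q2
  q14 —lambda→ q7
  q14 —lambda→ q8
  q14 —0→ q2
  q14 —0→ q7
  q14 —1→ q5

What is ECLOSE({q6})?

Start with {q6}.
From q6 via lambda: add q0, q12.
From q0 via lambda: add q8.
From q8 via lambda: add q13.
From q13 via lambda: add q5.
From q5 via lambda: add q10.
No new states can be added; the closed set is {q0, q5, q6, q8, q10, q12, q13}.

{q0, q5, q6, q8, q10, q12, q13}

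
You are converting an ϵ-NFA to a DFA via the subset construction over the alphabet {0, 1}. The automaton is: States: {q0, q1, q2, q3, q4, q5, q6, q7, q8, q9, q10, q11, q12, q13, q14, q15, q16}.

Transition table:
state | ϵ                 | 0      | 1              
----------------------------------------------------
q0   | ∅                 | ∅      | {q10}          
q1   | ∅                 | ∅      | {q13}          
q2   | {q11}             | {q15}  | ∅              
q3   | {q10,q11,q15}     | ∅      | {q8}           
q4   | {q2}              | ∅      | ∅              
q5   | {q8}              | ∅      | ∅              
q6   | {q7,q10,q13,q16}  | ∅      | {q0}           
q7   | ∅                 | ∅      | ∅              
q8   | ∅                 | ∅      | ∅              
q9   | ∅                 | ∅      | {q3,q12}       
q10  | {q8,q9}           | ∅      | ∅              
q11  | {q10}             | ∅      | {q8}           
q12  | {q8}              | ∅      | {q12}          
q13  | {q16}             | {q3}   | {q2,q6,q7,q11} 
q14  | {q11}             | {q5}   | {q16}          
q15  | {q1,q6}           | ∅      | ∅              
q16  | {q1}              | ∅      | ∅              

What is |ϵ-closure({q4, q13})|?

Start with {q4, q13}.
From q4 via ϵ: add q2.
From q13 via ϵ: add q16.
From q2 via ϵ: add q11.
From q16 via ϵ: add q1.
From q11 via ϵ: add q10.
From q10 via ϵ: add q8, q9.
ϵ-closure = {q1, q2, q4, q8, q9, q10, q11, q13, q16}, which has 9 states.

9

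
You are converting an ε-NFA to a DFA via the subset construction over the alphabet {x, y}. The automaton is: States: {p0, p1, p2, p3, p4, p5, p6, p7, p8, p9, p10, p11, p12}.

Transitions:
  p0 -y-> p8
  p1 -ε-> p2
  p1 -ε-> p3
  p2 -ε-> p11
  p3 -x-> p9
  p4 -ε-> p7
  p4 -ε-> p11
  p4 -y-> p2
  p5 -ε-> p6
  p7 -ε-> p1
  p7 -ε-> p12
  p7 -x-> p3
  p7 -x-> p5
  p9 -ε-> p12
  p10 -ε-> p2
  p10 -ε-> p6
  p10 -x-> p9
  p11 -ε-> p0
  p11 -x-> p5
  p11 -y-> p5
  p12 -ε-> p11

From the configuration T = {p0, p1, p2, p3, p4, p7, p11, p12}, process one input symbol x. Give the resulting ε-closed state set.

{p0, p3, p5, p6, p9, p11, p12}

p3 on x → {p9}.
p7 on x → {p3, p5}.
p11 on x → {p5}.
No x-transition from p0, p1, p2, p4, p12.
Union after reading x: {p3, p5, p9}.
Now take the ε-closure:
From p5 via ε: add p6.
From p9 via ε: add p12.
From p12 via ε: add p11.
From p11 via ε: add p0.
No new states can be added; the closed set is {p0, p3, p5, p6, p9, p11, p12}.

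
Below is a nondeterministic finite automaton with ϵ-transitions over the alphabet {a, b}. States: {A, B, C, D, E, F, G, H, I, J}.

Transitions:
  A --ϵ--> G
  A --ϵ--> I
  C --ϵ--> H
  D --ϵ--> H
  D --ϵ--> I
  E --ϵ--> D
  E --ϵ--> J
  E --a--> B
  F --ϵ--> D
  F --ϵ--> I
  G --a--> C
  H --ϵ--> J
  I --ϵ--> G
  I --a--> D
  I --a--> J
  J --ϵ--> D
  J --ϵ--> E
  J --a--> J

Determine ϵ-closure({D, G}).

{D, E, G, H, I, J}

Start with {D, G}.
From D via ϵ: add H, I.
From H via ϵ: add J.
From J via ϵ: add E.
No new states can be added; the closed set is {D, E, G, H, I, J}.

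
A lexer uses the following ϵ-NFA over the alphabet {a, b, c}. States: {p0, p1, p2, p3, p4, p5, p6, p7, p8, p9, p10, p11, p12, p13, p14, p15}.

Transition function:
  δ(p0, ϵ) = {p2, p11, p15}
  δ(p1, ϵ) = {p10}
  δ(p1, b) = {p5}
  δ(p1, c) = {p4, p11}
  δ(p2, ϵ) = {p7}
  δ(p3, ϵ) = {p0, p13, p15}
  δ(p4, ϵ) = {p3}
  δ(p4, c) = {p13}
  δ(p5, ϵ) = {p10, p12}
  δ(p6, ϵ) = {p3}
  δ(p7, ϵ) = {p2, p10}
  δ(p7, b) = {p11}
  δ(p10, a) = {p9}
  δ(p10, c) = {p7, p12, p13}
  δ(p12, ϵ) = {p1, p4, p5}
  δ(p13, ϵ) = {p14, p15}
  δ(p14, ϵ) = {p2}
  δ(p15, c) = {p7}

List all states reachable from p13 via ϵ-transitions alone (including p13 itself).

Start with {p13}.
From p13 via ϵ: add p14, p15.
From p14 via ϵ: add p2.
From p2 via ϵ: add p7.
From p7 via ϵ: add p10.
No new states can be added; the closed set is {p2, p7, p10, p13, p14, p15}.

{p2, p7, p10, p13, p14, p15}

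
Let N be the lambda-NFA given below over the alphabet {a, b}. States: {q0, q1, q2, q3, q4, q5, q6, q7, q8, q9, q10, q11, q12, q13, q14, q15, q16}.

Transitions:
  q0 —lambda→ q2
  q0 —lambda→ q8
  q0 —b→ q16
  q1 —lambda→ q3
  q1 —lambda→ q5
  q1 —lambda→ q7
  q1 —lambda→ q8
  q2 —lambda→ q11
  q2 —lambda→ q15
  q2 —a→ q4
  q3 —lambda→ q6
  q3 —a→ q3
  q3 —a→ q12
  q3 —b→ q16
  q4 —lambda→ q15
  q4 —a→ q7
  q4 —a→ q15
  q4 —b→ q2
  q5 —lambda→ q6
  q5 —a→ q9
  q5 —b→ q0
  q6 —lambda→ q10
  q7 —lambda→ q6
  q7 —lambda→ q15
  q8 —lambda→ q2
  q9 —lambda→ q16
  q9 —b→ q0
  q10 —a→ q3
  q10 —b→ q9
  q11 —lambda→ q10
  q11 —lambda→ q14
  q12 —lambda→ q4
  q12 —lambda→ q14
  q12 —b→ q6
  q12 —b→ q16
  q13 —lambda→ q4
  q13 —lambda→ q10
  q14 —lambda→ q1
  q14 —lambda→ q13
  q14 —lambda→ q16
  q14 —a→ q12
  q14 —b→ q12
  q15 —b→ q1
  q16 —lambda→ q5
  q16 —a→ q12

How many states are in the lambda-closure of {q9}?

5

Start with {q9}.
From q9 via lambda: add q16.
From q16 via lambda: add q5.
From q5 via lambda: add q6.
From q6 via lambda: add q10.
lambda-closure = {q5, q6, q9, q10, q16}, which has 5 states.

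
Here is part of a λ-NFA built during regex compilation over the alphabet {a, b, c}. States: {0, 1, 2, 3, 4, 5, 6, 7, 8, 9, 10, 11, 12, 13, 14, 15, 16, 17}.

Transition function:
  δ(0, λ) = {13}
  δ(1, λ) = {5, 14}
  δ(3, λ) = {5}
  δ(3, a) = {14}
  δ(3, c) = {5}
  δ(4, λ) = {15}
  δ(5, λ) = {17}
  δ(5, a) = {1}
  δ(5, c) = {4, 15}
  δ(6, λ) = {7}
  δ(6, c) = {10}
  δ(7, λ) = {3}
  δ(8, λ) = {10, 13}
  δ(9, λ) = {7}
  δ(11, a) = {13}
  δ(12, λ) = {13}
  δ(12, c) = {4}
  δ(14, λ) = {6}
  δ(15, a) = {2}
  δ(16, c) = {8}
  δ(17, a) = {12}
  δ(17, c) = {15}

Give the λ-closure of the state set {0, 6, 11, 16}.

{0, 3, 5, 6, 7, 11, 13, 16, 17}

Start with {0, 6, 11, 16}.
From 0 via λ: add 13.
From 6 via λ: add 7.
From 7 via λ: add 3.
From 3 via λ: add 5.
From 5 via λ: add 17.
No new states can be added; the closed set is {0, 3, 5, 6, 7, 11, 13, 16, 17}.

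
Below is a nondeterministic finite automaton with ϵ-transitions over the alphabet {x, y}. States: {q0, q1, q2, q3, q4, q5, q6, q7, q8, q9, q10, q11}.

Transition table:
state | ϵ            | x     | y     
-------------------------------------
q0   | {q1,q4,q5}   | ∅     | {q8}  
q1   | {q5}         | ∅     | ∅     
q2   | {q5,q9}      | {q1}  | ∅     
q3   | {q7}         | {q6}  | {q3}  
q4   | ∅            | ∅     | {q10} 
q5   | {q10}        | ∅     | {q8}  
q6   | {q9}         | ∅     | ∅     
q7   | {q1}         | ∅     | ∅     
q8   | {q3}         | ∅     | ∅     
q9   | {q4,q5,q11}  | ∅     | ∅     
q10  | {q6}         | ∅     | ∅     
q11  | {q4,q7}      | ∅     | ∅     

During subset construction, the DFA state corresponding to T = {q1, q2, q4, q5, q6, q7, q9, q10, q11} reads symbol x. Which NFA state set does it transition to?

{q1, q4, q5, q6, q7, q9, q10, q11}

q2 on x → {q1}.
No x-transition from q1, q4, q5, q6, q7, q9, q10, q11.
Union after reading x: {q1}.
Now take the ϵ-closure:
From q1 via ϵ: add q5.
From q5 via ϵ: add q10.
From q10 via ϵ: add q6.
From q6 via ϵ: add q9.
From q9 via ϵ: add q4, q11.
From q11 via ϵ: add q7.
No new states can be added; the closed set is {q1, q4, q5, q6, q7, q9, q10, q11}.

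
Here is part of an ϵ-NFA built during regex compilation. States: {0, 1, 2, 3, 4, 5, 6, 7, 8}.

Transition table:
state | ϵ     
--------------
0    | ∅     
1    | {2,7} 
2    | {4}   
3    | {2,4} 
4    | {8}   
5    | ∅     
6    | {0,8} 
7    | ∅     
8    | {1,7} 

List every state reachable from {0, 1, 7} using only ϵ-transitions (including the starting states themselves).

Start with {0, 1, 7}.
From 1 via ϵ: add 2.
From 2 via ϵ: add 4.
From 4 via ϵ: add 8.
No new states can be added; the closed set is {0, 1, 2, 4, 7, 8}.

{0, 1, 2, 4, 7, 8}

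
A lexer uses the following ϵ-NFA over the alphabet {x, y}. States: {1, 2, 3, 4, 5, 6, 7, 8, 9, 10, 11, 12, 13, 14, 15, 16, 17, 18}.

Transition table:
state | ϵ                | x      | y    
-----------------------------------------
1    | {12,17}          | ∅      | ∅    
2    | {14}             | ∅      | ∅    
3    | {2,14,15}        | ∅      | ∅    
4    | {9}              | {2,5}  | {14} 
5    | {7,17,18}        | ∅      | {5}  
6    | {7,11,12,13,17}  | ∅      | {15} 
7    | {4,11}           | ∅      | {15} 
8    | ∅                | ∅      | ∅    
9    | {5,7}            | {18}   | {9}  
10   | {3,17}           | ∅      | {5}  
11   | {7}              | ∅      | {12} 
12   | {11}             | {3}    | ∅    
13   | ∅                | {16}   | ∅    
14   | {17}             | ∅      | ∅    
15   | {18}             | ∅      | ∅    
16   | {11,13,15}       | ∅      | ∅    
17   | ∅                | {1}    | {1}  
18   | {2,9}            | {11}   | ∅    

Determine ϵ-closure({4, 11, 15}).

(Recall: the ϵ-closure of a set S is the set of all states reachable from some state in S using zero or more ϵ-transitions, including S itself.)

{2, 4, 5, 7, 9, 11, 14, 15, 17, 18}

Start with {4, 11, 15}.
From 4 via ϵ: add 9.
From 11 via ϵ: add 7.
From 15 via ϵ: add 18.
From 9 via ϵ: add 5.
From 18 via ϵ: add 2.
From 2 via ϵ: add 14.
From 5 via ϵ: add 17.
No new states can be added; the closed set is {2, 4, 5, 7, 9, 11, 14, 15, 17, 18}.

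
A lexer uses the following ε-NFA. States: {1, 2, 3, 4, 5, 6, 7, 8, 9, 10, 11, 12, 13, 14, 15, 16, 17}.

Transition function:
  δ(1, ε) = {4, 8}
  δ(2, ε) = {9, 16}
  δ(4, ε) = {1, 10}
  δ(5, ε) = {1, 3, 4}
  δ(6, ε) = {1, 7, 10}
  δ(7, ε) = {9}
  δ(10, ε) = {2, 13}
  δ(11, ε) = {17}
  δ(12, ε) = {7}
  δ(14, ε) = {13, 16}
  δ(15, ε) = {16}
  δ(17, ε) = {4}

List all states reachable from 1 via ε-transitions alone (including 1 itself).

Start with {1}.
From 1 via ε: add 4, 8.
From 4 via ε: add 10.
From 10 via ε: add 2, 13.
From 2 via ε: add 9, 16.
No new states can be added; the closed set is {1, 2, 4, 8, 9, 10, 13, 16}.

{1, 2, 4, 8, 9, 10, 13, 16}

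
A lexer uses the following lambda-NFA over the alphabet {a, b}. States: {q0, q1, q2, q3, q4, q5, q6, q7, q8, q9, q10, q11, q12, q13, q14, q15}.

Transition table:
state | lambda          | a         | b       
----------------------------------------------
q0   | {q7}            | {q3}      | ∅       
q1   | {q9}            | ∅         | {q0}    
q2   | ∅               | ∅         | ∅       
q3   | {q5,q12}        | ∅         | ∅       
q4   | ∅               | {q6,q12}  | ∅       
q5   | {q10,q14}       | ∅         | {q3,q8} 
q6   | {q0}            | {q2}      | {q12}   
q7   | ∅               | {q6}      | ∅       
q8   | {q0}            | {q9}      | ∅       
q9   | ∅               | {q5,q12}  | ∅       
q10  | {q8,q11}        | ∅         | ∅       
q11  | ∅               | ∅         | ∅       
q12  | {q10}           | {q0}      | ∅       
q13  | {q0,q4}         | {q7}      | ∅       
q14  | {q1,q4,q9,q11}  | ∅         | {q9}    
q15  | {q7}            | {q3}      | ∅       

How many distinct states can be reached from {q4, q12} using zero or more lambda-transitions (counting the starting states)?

7

Start with {q4, q12}.
From q12 via lambda: add q10.
From q10 via lambda: add q8, q11.
From q8 via lambda: add q0.
From q0 via lambda: add q7.
lambda-closure = {q0, q4, q7, q8, q10, q11, q12}, which has 7 states.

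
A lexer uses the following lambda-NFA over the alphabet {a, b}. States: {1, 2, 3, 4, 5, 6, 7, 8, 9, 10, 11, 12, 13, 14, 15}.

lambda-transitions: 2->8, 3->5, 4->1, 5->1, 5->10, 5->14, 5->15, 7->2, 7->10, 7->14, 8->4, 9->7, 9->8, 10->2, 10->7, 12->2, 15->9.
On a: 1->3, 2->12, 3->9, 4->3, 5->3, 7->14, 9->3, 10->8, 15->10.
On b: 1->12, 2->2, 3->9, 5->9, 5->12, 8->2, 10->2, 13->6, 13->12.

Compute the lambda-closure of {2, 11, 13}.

{1, 2, 4, 8, 11, 13}

Start with {2, 11, 13}.
From 2 via lambda: add 8.
From 8 via lambda: add 4.
From 4 via lambda: add 1.
No new states can be added; the closed set is {1, 2, 4, 8, 11, 13}.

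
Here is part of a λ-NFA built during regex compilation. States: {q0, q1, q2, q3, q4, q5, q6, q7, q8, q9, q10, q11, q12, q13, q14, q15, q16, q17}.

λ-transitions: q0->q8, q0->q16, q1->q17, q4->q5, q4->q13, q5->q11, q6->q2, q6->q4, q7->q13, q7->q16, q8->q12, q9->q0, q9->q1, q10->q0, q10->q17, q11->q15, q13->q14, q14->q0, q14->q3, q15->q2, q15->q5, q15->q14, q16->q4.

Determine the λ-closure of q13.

Start with {q13}.
From q13 via λ: add q14.
From q14 via λ: add q0, q3.
From q0 via λ: add q8, q16.
From q8 via λ: add q12.
From q16 via λ: add q4.
From q4 via λ: add q5.
From q5 via λ: add q11.
From q11 via λ: add q15.
From q15 via λ: add q2.
No new states can be added; the closed set is {q0, q2, q3, q4, q5, q8, q11, q12, q13, q14, q15, q16}.

{q0, q2, q3, q4, q5, q8, q11, q12, q13, q14, q15, q16}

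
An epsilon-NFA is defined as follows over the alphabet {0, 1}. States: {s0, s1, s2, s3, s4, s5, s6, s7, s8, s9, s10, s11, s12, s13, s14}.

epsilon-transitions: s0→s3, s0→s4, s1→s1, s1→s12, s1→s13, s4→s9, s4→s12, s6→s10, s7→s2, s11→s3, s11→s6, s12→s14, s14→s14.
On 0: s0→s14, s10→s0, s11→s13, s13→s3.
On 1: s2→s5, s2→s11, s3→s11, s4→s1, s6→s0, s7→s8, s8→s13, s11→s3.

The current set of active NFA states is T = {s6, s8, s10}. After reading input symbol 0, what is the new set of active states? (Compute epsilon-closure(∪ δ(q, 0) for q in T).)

{s0, s3, s4, s9, s12, s14}

s10 on 0 → {s0}.
No 0-transition from s6, s8.
Union after reading 0: {s0}.
Now take the epsilon-closure:
From s0 via epsilon: add s3, s4.
From s4 via epsilon: add s9, s12.
From s12 via epsilon: add s14.
No new states can be added; the closed set is {s0, s3, s4, s9, s12, s14}.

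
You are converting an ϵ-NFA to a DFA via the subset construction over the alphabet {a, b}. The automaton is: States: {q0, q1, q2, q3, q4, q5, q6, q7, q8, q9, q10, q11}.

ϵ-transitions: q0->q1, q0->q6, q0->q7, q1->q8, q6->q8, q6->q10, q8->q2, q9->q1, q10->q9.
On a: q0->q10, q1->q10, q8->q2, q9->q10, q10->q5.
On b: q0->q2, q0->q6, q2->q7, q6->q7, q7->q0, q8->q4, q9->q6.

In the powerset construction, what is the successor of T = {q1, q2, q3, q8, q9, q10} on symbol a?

{q1, q2, q5, q8, q9, q10}

q1 on a → {q10}.
q8 on a → {q2}.
q9 on a → {q10}.
q10 on a → {q5}.
No a-transition from q2, q3.
Union after reading a: {q2, q5, q10}.
Now take the ϵ-closure:
From q10 via ϵ: add q9.
From q9 via ϵ: add q1.
From q1 via ϵ: add q8.
No new states can be added; the closed set is {q1, q2, q5, q8, q9, q10}.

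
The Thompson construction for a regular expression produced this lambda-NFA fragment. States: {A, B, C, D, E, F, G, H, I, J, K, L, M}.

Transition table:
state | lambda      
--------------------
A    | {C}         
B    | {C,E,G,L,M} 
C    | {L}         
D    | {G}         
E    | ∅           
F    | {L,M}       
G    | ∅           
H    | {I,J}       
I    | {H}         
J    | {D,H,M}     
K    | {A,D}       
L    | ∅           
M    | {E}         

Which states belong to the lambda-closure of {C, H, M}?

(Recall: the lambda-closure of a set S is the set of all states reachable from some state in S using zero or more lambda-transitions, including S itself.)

Start with {C, H, M}.
From C via lambda: add L.
From H via lambda: add I, J.
From M via lambda: add E.
From J via lambda: add D.
From D via lambda: add G.
No new states can be added; the closed set is {C, D, E, G, H, I, J, L, M}.

{C, D, E, G, H, I, J, L, M}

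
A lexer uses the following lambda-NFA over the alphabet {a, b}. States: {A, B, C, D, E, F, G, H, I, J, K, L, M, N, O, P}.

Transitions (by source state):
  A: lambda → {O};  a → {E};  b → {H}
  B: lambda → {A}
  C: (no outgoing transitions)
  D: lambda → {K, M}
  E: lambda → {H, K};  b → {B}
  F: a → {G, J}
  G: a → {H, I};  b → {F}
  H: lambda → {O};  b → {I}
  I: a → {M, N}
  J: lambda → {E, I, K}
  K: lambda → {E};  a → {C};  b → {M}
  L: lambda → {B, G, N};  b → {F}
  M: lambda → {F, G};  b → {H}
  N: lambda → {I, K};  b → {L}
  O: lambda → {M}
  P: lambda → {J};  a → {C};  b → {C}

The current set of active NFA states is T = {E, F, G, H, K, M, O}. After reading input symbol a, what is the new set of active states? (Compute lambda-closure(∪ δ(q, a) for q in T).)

{C, E, F, G, H, I, J, K, M, O}

F on a → {G, J}.
G on a → {H, I}.
K on a → {C}.
No a-transition from E, H, M, O.
Union after reading a: {C, G, H, I, J}.
Now take the lambda-closure:
From H via lambda: add O.
From J via lambda: add E, K.
From O via lambda: add M.
From M via lambda: add F.
No new states can be added; the closed set is {C, E, F, G, H, I, J, K, M, O}.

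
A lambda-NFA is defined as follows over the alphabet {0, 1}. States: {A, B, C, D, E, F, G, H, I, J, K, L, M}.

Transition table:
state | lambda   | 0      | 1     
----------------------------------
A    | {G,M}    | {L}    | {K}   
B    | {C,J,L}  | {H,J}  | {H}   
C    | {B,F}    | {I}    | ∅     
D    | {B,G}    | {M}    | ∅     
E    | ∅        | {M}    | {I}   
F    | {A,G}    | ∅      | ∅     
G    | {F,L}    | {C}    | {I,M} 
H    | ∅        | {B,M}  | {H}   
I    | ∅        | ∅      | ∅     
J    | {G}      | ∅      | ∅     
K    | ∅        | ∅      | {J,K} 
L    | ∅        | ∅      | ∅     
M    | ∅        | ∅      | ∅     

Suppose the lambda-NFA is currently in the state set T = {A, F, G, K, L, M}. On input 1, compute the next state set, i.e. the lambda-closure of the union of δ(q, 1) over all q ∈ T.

A on 1 → {K}.
G on 1 → {I, M}.
K on 1 → {J, K}.
No 1-transition from F, L, M.
Union after reading 1: {I, J, K, M}.
Now take the lambda-closure:
From J via lambda: add G.
From G via lambda: add F, L.
From F via lambda: add A.
No new states can be added; the closed set is {A, F, G, I, J, K, L, M}.

{A, F, G, I, J, K, L, M}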